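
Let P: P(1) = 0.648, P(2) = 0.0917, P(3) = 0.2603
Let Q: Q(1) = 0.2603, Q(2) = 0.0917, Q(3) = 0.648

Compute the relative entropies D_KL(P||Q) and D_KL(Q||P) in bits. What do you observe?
D_KL(P||Q) = 0.5101 bits, D_KL(Q||P) = 0.5101 bits. The two directions give the same value here, because Q is a self-inverse relabeling of P; in general KL divergence is asymmetric.

D_KL(P||Q) = Σ P(x) log₂(P(x)/Q(x))

Computing term by term:
  P(1)·log₂(P(1)/Q(1)) = 0.648·log₂(0.648/0.2603) = 0.85265
  P(2)·log₂(P(2)/Q(2)) = 0.0917·log₂(0.0917/0.0917) = 0.00000
  P(3)·log₂(P(3)/Q(3)) = 0.2603·log₂(0.2603/0.648) = -0.34251

D_KL(P||Q) = 0.85265 + 0.00000 - 0.34251 = 0.51014 ≈ 0.5101 bits

D_KL(Q||P) = Σ Q(x) log₂(Q(x)/P(x))

Computing term by term:
  Q(1)·log₂(Q(1)/P(1)) = 0.2603·log₂(0.2603/0.648) = -0.34251
  Q(2)·log₂(Q(2)/P(2)) = 0.0917·log₂(0.0917/0.0917) = 0.00000
  Q(3)·log₂(Q(3)/P(3)) = 0.648·log₂(0.648/0.2603) = 0.85265

D_KL(Q||P) = -0.34251 + 0.00000 + 0.85265 = 0.51014 ≈ 0.5101 bits

These ARE equal here. Q is P with outcomes relabeled (Q(1) = P(3), Q(3) = P(1)) by a relabeling that is its own inverse, so the two sums contain exactly the same terms in a different order. This is a special case — KL divergence is not symmetric in general: D_KL(P||Q) ≠ D_KL(Q||P) for most P, Q.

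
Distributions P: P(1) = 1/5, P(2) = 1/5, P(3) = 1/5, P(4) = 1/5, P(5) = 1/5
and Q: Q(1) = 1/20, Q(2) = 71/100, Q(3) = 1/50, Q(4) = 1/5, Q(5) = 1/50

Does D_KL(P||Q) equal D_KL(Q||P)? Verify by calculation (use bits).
D_KL(P||Q) = 1.3632 bits, D_KL(Q||P) = 1.0649 bits. No — D_KL(P||Q) ≠ D_KL(Q||P) for this pair.

D_KL(P||Q) = Σ P(x) log₂(P(x)/Q(x))

Computing term by term:
  P(1)·log₂(P(1)/Q(1)) = (1/5)·log₂((1/5)/(1/20)) = 0.40000
  P(2)·log₂(P(2)/Q(2)) = (1/5)·log₂((1/5)/(71/100)) = -0.36556
  P(3)·log₂(P(3)/Q(3)) = (1/5)·log₂((1/5)/(1/50)) = 0.66439
  P(4)·log₂(P(4)/Q(4)) = (1/5)·log₂((1/5)/(1/5)) = 0.00000
  P(5)·log₂(P(5)/Q(5)) = (1/5)·log₂((1/5)/(1/50)) = 0.66439

D_KL(P||Q) = 0.40000 - 0.36556 + 0.66439 + 0.00000 + 0.66439 = 1.36322 ≈ 1.3632 bits

D_KL(Q||P) = Σ Q(x) log₂(Q(x)/P(x))

Computing term by term:
  Q(1)·log₂(Q(1)/P(1)) = (1/20)·log₂((1/20)/(1/5)) = -0.10000
  Q(2)·log₂(Q(2)/P(2)) = (71/100)·log₂((71/100)/(1/5)) = 1.29775
  Q(3)·log₂(Q(3)/P(3)) = (1/50)·log₂((1/50)/(1/5)) = -0.06644
  Q(4)·log₂(Q(4)/P(4)) = (1/5)·log₂((1/5)/(1/5)) = 0.00000
  Q(5)·log₂(Q(5)/P(5)) = (1/50)·log₂((1/50)/(1/5)) = -0.06644

D_KL(Q||P) = -0.10000 + 1.29775 - 0.06644 + 0.00000 - 0.06644 = 1.06487 ≈ 1.0649 bits

These are NOT equal (difference: 0.2983 bits). KL divergence is asymmetric: D_KL(P||Q) ≠ D_KL(Q||P) in general.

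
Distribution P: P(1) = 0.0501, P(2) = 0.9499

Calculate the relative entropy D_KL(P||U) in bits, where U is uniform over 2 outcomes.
0.7132 bits

U(i) = 1/2 for all i

D_KL(P||U) = Σ P(x) log₂(P(x) / (1/2))
           = Σ P(x) log₂(P(x)) + log₂(2)
           = log₂(2) - H(P)

H(P) = -Σ P(x) log₂(P(x)):
  -P(1)·log₂(P(1)) = -(0.0501)·log₂(0.0501) = 0.21638
  -P(2)·log₂(P(2)) = -(0.9499)·log₂(0.9499) = 0.07044
H(P) = 0.21638 + 0.07044 = 0.28682 bits

log₂(2) = 1.00000 bits

D_KL(P||U) = 1.00000 - 0.28682 = 0.71318 ≈ 0.7132 bits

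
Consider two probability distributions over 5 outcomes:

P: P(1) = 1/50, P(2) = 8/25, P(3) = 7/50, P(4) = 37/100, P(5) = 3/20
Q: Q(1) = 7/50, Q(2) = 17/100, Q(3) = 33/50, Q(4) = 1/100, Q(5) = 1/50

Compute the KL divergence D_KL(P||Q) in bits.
2.2862 bits

D_KL(P||Q) = Σ P(x) log₂(P(x)/Q(x))

Computing term by term:
  P(1)·log₂(P(1)/Q(1)) = (1/50)·log₂((1/50)/(7/50)) = -0.05615
  P(2)·log₂(P(2)/Q(2)) = (8/25)·log₂((8/25)/(17/100)) = 0.29201
  P(3)·log₂(P(3)/Q(3)) = (7/50)·log₂((7/50)/(33/50)) = -0.31319
  P(4)·log₂(P(4)/Q(4)) = (37/100)·log₂((37/100)/(1/100)) = 1.92750
  P(5)·log₂(P(5)/Q(5)) = (3/20)·log₂((3/20)/(1/50)) = 0.43603

D_KL(P||Q) = -0.05615 + 0.29201 - 0.31319 + 1.92750 + 0.43603 = 2.28620 ≈ 2.2862 bits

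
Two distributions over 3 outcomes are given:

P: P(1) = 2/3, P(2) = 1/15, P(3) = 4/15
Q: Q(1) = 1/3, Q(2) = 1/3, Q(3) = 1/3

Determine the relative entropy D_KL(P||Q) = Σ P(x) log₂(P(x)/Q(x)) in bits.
0.4260 bits

D_KL(P||Q) = Σ P(x) log₂(P(x)/Q(x))

Computing term by term:
  P(1)·log₂(P(1)/Q(1)) = (2/3)·log₂((2/3)/(1/3)) = 0.66667
  P(2)·log₂(P(2)/Q(2)) = (1/15)·log₂((1/15)/(1/3)) = -0.15480
  P(3)·log₂(P(3)/Q(3)) = (4/15)·log₂((4/15)/(1/3)) = -0.08585

D_KL(P||Q) = 0.66667 - 0.15480 - 0.08585 = 0.42602 ≈ 0.4260 bits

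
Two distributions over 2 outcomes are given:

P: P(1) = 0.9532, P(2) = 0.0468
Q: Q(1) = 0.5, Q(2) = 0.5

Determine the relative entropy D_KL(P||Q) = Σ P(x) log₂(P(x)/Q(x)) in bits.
0.7274 bits

D_KL(P||Q) = Σ P(x) log₂(P(x)/Q(x))

Computing term by term:
  P(1)·log₂(P(1)/Q(1)) = 0.9532·log₂(0.9532/0.5) = 0.88729
  P(2)·log₂(P(2)/Q(2)) = 0.0468·log₂(0.0468/0.5) = -0.15993

D_KL(P||Q) = 0.88729 - 0.15993 = 0.72736 ≈ 0.7274 bits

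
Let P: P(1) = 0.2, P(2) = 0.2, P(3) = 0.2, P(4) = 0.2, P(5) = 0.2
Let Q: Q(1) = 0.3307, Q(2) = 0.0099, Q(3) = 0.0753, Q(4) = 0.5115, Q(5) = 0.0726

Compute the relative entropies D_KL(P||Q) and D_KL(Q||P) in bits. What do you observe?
D_KL(P||Q) = 1.0255 bits, D_KL(Q||P) = 0.6777 bits. The two directions give different values (D_KL(P||Q) exceeds D_KL(Q||P) by 0.3478 bits): KL divergence is asymmetric.

D_KL(P||Q) = Σ P(x) log₂(P(x)/Q(x))

Computing term by term:
  P(1)·log₂(P(1)/Q(1)) = 0.2·log₂(0.2/0.3307) = -0.14510
  P(2)·log₂(P(2)/Q(2)) = 0.2·log₂(0.2/0.0099) = 0.86729
  P(3)·log₂(P(3)/Q(3)) = 0.2·log₂(0.2/0.0753) = 0.28186
  P(4)·log₂(P(4)/Q(4)) = 0.2·log₂(0.2/0.5115) = -0.27095
  P(5)·log₂(P(5)/Q(5)) = 0.2·log₂(0.2/0.0726) = 0.29239

D_KL(P||Q) = -0.14510 + 0.86729 + 0.28186 - 0.27095 + 0.29239 = 1.02549 ≈ 1.0255 bits

D_KL(Q||P) = Σ Q(x) log₂(Q(x)/P(x))

Computing term by term:
  Q(1)·log₂(Q(1)/P(1)) = 0.3307·log₂(0.3307/0.2) = 0.23993
  Q(2)·log₂(Q(2)/P(2)) = 0.0099·log₂(0.0099/0.2) = -0.04293
  Q(3)·log₂(Q(3)/P(3)) = 0.0753·log₂(0.0753/0.2) = -0.10612
  Q(4)·log₂(Q(4)/P(4)) = 0.5115·log₂(0.5115/0.2) = 0.69295
  Q(5)·log₂(Q(5)/P(5)) = 0.0726·log₂(0.0726/0.2) = -0.10614

D_KL(Q||P) = 0.23993 - 0.04293 - 0.10612 + 0.69295 - 0.10614 = 0.67769 ≈ 0.6777 bits

These are NOT equal (difference: 0.3478 bits). KL divergence is asymmetric: D_KL(P||Q) ≠ D_KL(Q||P) in general.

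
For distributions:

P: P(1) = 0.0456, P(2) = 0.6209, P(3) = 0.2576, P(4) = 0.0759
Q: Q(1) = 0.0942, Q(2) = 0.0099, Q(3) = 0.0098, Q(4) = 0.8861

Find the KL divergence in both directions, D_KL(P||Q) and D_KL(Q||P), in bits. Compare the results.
D_KL(P||Q) = 4.6053 bits, D_KL(Q||P) = 3.1348 bits. D_KL(P||Q) is larger than D_KL(Q||P) by 1.4705 bits; the two directions differ.

D_KL(P||Q) = Σ P(x) log₂(P(x)/Q(x))

Computing term by term:
  P(1)·log₂(P(1)/Q(1)) = 0.0456·log₂(0.0456/0.0942) = -0.04773
  P(2)·log₂(P(2)/Q(2)) = 0.6209·log₂(0.6209/0.0099) = 3.70726
  P(3)·log₂(P(3)/Q(3)) = 0.2576·log₂(0.2576/0.0098) = 1.21489
  P(4)·log₂(P(4)/Q(4)) = 0.0759·log₂(0.0759/0.8861) = -0.26909

D_KL(P||Q) = -0.04773 + 3.70726 + 1.21489 - 0.26909 = 4.60533 ≈ 4.6053 bits

D_KL(Q||P) = Σ Q(x) log₂(Q(x)/P(x))

Computing term by term:
  Q(1)·log₂(Q(1)/P(1)) = 0.0942·log₂(0.0942/0.0456) = 0.09860
  Q(2)·log₂(Q(2)/P(2)) = 0.0099·log₂(0.0099/0.6209) = -0.05911
  Q(3)·log₂(Q(3)/P(3)) = 0.0098·log₂(0.0098/0.2576) = -0.04622
  Q(4)·log₂(Q(4)/P(4)) = 0.8861·log₂(0.8861/0.0759) = 3.14149

D_KL(Q||P) = 0.09860 - 0.05911 - 0.04622 + 3.14149 = 3.13476 ≈ 3.1348 bits

These are NOT equal (difference: 1.4705 bits). KL divergence is asymmetric: D_KL(P||Q) ≠ D_KL(Q||P) in general.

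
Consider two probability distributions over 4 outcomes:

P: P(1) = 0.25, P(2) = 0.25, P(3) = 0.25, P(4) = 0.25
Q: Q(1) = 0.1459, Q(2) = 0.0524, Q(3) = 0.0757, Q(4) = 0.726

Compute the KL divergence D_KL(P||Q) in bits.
0.8042 bits

D_KL(P||Q) = Σ P(x) log₂(P(x)/Q(x))

Computing term by term:
  P(1)·log₂(P(1)/Q(1)) = 0.25·log₂(0.25/0.1459) = 0.19424
  P(2)·log₂(P(2)/Q(2)) = 0.25·log₂(0.25/0.0524) = 0.56357
  P(3)·log₂(P(3)/Q(3)) = 0.25·log₂(0.25/0.0757) = 0.43089
  P(4)·log₂(P(4)/Q(4)) = 0.25·log₂(0.25/0.726) = -0.38451

D_KL(P||Q) = 0.19424 + 0.56357 + 0.43089 - 0.38451 = 0.80419 ≈ 0.8042 bits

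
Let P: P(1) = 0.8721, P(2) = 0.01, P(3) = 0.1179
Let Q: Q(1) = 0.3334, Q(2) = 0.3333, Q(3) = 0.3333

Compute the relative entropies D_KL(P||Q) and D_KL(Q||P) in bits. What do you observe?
D_KL(P||Q) = 0.9825 bits, D_KL(Q||P) = 1.7233 bits. The two directions give different values (D_KL(Q||P) exceeds D_KL(P||Q) by 0.7408 bits): KL divergence is asymmetric.

D_KL(P||Q) = Σ P(x) log₂(P(x)/Q(x))

Computing term by term:
  P(1)·log₂(P(1)/Q(1)) = 0.8721·log₂(0.8721/0.3334) = 1.20981
  P(2)·log₂(P(2)/Q(2)) = 0.01·log₂(0.01/0.3333) = -0.05059
  P(3)·log₂(P(3)/Q(3)) = 0.1179·log₂(0.1179/0.3333) = -0.17676

D_KL(P||Q) = 1.20981 - 0.05059 - 0.17676 = 0.98246 ≈ 0.9825 bits

D_KL(Q||P) = Σ Q(x) log₂(Q(x)/P(x))

Computing term by term:
  Q(1)·log₂(Q(1)/P(1)) = 0.3334·log₂(0.3334/0.8721) = -0.46251
  Q(2)·log₂(Q(2)/P(2)) = 0.3333·log₂(0.3333/0.01) = 1.68608
  Q(3)·log₂(Q(3)/P(3)) = 0.3333·log₂(0.3333/0.1179) = 0.49970

D_KL(Q||P) = -0.46251 + 1.68608 + 0.49970 = 1.72327 ≈ 1.7233 bits

These are NOT equal (difference: 0.7408 bits). KL divergence is asymmetric: D_KL(P||Q) ≠ D_KL(Q||P) in general.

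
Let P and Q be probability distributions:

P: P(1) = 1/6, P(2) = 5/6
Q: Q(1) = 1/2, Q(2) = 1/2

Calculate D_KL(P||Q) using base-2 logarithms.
0.3500 bits

D_KL(P||Q) = Σ P(x) log₂(P(x)/Q(x))

Computing term by term:
  P(1)·log₂(P(1)/Q(1)) = (1/6)·log₂((1/6)/(1/2)) = -0.26416
  P(2)·log₂(P(2)/Q(2)) = (5/6)·log₂((5/6)/(1/2)) = 0.61414

D_KL(P||Q) = -0.26416 + 0.61414 = 0.34998 ≈ 0.3500 bits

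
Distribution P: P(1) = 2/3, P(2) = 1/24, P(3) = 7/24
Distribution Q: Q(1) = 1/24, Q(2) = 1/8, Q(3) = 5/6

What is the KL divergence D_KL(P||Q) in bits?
2.1589 bits

D_KL(P||Q) = Σ P(x) log₂(P(x)/Q(x))

Computing term by term:
  P(1)·log₂(P(1)/Q(1)) = (2/3)·log₂((2/3)/(1/24)) = 2.66667
  P(2)·log₂(P(2)/Q(2)) = (1/24)·log₂((1/24)/(1/8)) = -0.06604
  P(3)·log₂(P(3)/Q(3)) = (7/24)·log₂((7/24)/(5/6)) = -0.44175

D_KL(P||Q) = 2.66667 - 0.06604 - 0.44175 = 2.15888 ≈ 2.1589 bits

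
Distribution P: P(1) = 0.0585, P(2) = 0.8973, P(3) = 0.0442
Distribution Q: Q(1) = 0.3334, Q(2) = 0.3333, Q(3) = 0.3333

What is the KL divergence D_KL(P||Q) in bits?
1.0063 bits

D_KL(P||Q) = Σ P(x) log₂(P(x)/Q(x))

Computing term by term:
  P(1)·log₂(P(1)/Q(1)) = 0.0585·log₂(0.0585/0.3334) = -0.14688
  P(2)·log₂(P(2)/Q(2)) = 0.8973·log₂(0.8973/0.3333) = 1.28203
  P(3)·log₂(P(3)/Q(3)) = 0.0442·log₂(0.0442/0.3333) = -0.12883

D_KL(P||Q) = -0.14688 + 1.28203 - 0.12883 = 1.00632 ≈ 1.0063 bits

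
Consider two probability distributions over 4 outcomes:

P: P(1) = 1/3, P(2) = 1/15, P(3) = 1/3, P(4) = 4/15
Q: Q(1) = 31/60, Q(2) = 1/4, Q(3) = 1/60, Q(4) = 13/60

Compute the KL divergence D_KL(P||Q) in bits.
1.1826 bits

D_KL(P||Q) = Σ P(x) log₂(P(x)/Q(x))

Computing term by term:
  P(1)·log₂(P(1)/Q(1)) = (1/3)·log₂((1/3)/(31/60)) = -0.21076
  P(2)·log₂(P(2)/Q(2)) = (1/15)·log₂((1/15)/(1/4)) = -0.12713
  P(3)·log₂(P(3)/Q(3)) = (1/3)·log₂((1/3)/(1/60)) = 1.44064
  P(4)·log₂(P(4)/Q(4)) = (4/15)·log₂((4/15)/(13/60)) = 0.07988

D_KL(P||Q) = -0.21076 - 0.12713 + 1.44064 + 0.07988 = 1.18263 ≈ 1.1826 bits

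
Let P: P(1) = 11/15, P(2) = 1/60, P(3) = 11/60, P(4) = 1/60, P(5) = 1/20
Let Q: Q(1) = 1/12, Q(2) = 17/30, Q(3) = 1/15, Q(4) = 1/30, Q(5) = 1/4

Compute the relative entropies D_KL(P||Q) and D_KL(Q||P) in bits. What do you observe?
D_KL(P||Q) = 2.3508 bits, D_KL(Q||P) = 3.1380 bits. The two directions give different values (D_KL(Q||P) exceeds D_KL(P||Q) by 0.7872 bits): KL divergence is asymmetric.

D_KL(P||Q) = Σ P(x) log₂(P(x)/Q(x))

Computing term by term:
  P(1)·log₂(P(1)/Q(1)) = (11/15)·log₂((11/15)/(1/12)) = 2.30084
  P(2)·log₂(P(2)/Q(2)) = (1/60)·log₂((1/60)/(17/30)) = -0.08479
  P(3)·log₂(P(3)/Q(3)) = (11/60)·log₂((11/60)/(1/15)) = 0.26756
  P(4)·log₂(P(4)/Q(4)) = (1/60)·log₂((1/60)/(1/30)) = -0.01667
  P(5)·log₂(P(5)/Q(5)) = (1/20)·log₂((1/20)/(1/4)) = -0.11610

D_KL(P||Q) = 2.30084 - 0.08479 + 0.26756 - 0.01667 - 0.11610 = 2.35084 ≈ 2.3508 bits

D_KL(Q||P) = Σ Q(x) log₂(Q(x)/P(x))

Computing term by term:
  Q(1)·log₂(Q(1)/P(1)) = (1/12)·log₂((1/12)/(11/15)) = -0.26146
  Q(2)·log₂(Q(2)/P(2)) = (17/30)·log₂((17/30)/(1/60)) = 2.88290
  Q(3)·log₂(Q(3)/P(3)) = (1/15)·log₂((1/15)/(11/60)) = -0.09730
  Q(4)·log₂(Q(4)/P(4)) = (1/30)·log₂((1/30)/(1/60)) = 0.03333
  Q(5)·log₂(Q(5)/P(5)) = (1/4)·log₂((1/4)/(1/20)) = 0.58048

D_KL(Q||P) = -0.26146 + 2.88290 - 0.09730 + 0.03333 + 0.58048 = 3.13795 ≈ 3.1380 bits

These are NOT equal (difference: 0.7872 bits). KL divergence is asymmetric: D_KL(P||Q) ≠ D_KL(Q||P) in general.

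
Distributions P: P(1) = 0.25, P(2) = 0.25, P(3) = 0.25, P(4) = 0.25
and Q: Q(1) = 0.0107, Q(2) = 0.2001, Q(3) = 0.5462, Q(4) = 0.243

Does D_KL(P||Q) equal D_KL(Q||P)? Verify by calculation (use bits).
D_KL(P||Q) = 0.9452 bits, D_KL(Q||P) = 0.4930 bits. No — D_KL(P||Q) ≠ D_KL(Q||P) for this pair.

D_KL(P||Q) = Σ P(x) log₂(P(x)/Q(x))

Computing term by term:
  P(1)·log₂(P(1)/Q(1)) = 0.25·log₂(0.25/0.0107) = 1.13656
  P(2)·log₂(P(2)/Q(2)) = 0.25·log₂(0.25/0.2001) = 0.08030
  P(3)·log₂(P(3)/Q(3)) = 0.25·log₂(0.25/0.5462) = -0.28188
  P(4)·log₂(P(4)/Q(4)) = 0.25·log₂(0.25/0.243) = 0.01024

D_KL(P||Q) = 1.13656 + 0.08030 - 0.28188 + 0.01024 = 0.94522 ≈ 0.9452 bits

D_KL(Q||P) = Σ Q(x) log₂(Q(x)/P(x))

Computing term by term:
  Q(1)·log₂(Q(1)/P(1)) = 0.0107·log₂(0.0107/0.25) = -0.04864
  Q(2)·log₂(Q(2)/P(2)) = 0.2001·log₂(0.2001/0.25) = -0.06427
  Q(3)·log₂(Q(3)/P(3)) = 0.5462·log₂(0.5462/0.25) = 0.61584
  Q(4)·log₂(Q(4)/P(4)) = 0.243·log₂(0.243/0.25) = -0.00996

D_KL(Q||P) = -0.04864 - 0.06427 + 0.61584 - 0.00996 = 0.49297 ≈ 0.4930 bits

These are NOT equal (difference: 0.4522 bits). KL divergence is asymmetric: D_KL(P||Q) ≠ D_KL(Q||P) in general.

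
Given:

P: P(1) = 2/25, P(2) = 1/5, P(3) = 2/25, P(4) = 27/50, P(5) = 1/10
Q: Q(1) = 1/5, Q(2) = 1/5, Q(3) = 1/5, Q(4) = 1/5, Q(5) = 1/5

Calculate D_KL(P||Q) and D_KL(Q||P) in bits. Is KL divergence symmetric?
D_KL(P||Q) = 0.4623 bits, D_KL(Q||P) = 0.4422 bits. No, KL divergence is not symmetric.

D_KL(P||Q) = Σ P(x) log₂(P(x)/Q(x))

Computing term by term:
  P(1)·log₂(P(1)/Q(1)) = (2/25)·log₂((2/25)/(1/5)) = -0.10575
  P(2)·log₂(P(2)/Q(2)) = (1/5)·log₂((1/5)/(1/5)) = 0.00000
  P(3)·log₂(P(3)/Q(3)) = (2/25)·log₂((2/25)/(1/5)) = -0.10575
  P(4)·log₂(P(4)/Q(4)) = (27/50)·log₂((27/50)/(1/5)) = 0.77380
  P(5)·log₂(P(5)/Q(5)) = (1/10)·log₂((1/10)/(1/5)) = -0.10000

D_KL(P||Q) = -0.10575 + 0.00000 - 0.10575 + 0.77380 - 0.10000 = 0.46230 ≈ 0.4623 bits

D_KL(Q||P) = Σ Q(x) log₂(Q(x)/P(x))

Computing term by term:
  Q(1)·log₂(Q(1)/P(1)) = (1/5)·log₂((1/5)/(2/25)) = 0.26439
  Q(2)·log₂(Q(2)/P(2)) = (1/5)·log₂((1/5)/(1/5)) = 0.00000
  Q(3)·log₂(Q(3)/P(3)) = (1/5)·log₂((1/5)/(2/25)) = 0.26439
  Q(4)·log₂(Q(4)/P(4)) = (1/5)·log₂((1/5)/(27/50)) = -0.28659
  Q(5)·log₂(Q(5)/P(5)) = (1/5)·log₂((1/5)/(1/10)) = 0.20000

D_KL(Q||P) = 0.26439 + 0.00000 + 0.26439 - 0.28659 + 0.20000 = 0.44219 ≈ 0.4422 bits

These are NOT equal (difference: 0.0201 bits). KL divergence is asymmetric: D_KL(P||Q) ≠ D_KL(Q||P) in general.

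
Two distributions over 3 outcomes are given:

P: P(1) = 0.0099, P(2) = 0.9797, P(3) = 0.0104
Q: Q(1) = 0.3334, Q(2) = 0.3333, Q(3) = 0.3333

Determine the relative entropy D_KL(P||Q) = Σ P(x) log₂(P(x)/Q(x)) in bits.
1.4217 bits

D_KL(P||Q) = Σ P(x) log₂(P(x)/Q(x))

Computing term by term:
  P(1)·log₂(P(1)/Q(1)) = 0.0099·log₂(0.0099/0.3334) = -0.05023
  P(2)·log₂(P(2)/Q(2)) = 0.9797·log₂(0.9797/0.3333) = 1.52394
  P(3)·log₂(P(3)/Q(3)) = 0.0104·log₂(0.0104/0.3333) = -0.05202

D_KL(P||Q) = -0.05023 + 1.52394 - 0.05202 = 1.42169 ≈ 1.4217 bits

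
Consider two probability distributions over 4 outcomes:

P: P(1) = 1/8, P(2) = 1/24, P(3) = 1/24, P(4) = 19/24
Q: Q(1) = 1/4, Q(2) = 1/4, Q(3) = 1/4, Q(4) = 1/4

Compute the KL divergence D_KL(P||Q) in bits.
0.9761 bits

D_KL(P||Q) = Σ P(x) log₂(P(x)/Q(x))

Computing term by term:
  P(1)·log₂(P(1)/Q(1)) = (1/8)·log₂((1/8)/(1/4)) = -0.12500
  P(2)·log₂(P(2)/Q(2)) = (1/24)·log₂((1/24)/(1/4)) = -0.10771
  P(3)·log₂(P(3)/Q(3)) = (1/24)·log₂((1/24)/(1/4)) = -0.10771
  P(4)·log₂(P(4)/Q(4)) = (19/24)·log₂((19/24)/(1/4)) = 1.31651

D_KL(P||Q) = -0.12500 - 0.10771 - 0.10771 + 1.31651 = 0.97609 ≈ 0.9761 bits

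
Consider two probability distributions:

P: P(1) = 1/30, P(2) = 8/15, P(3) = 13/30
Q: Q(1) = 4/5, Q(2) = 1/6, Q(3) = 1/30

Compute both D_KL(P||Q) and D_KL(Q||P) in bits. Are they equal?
D_KL(P||Q) = 2.3457 bits, D_KL(Q||P) = 3.2649 bits. No, they are not equal.

D_KL(P||Q) = Σ P(x) log₂(P(x)/Q(x))

Computing term by term:
  P(1)·log₂(P(1)/Q(1)) = (1/30)·log₂((1/30)/(4/5)) = -0.15283
  P(2)·log₂(P(2)/Q(2)) = (8/15)·log₂((8/15)/(1/6)) = 0.89497
  P(3)·log₂(P(3)/Q(3)) = (13/30)·log₂((13/30)/(1/30)) = 1.60352

D_KL(P||Q) = -0.15283 + 0.89497 + 1.60352 = 2.34566 ≈ 2.3457 bits

D_KL(Q||P) = Σ Q(x) log₂(Q(x)/P(x))

Computing term by term:
  Q(1)·log₂(Q(1)/P(1)) = (4/5)·log₂((4/5)/(1/30)) = 3.66797
  Q(2)·log₂(Q(2)/P(2)) = (1/6)·log₂((1/6)/(8/15)) = -0.27968
  Q(3)·log₂(Q(3)/P(3)) = (1/30)·log₂((1/30)/(13/30)) = -0.12335

D_KL(Q||P) = 3.66797 - 0.27968 - 0.12335 = 3.26494 ≈ 3.2649 bits

These are NOT equal (difference: 0.9192 bits). KL divergence is asymmetric: D_KL(P||Q) ≠ D_KL(Q||P) in general.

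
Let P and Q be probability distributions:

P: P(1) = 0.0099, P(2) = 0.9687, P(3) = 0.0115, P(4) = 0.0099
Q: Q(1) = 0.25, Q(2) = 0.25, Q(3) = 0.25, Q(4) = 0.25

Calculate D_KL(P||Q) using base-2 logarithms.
1.7496 bits

D_KL(P||Q) = Σ P(x) log₂(P(x)/Q(x))

Computing term by term:
  P(1)·log₂(P(1)/Q(1)) = 0.0099·log₂(0.0099/0.25) = -0.04612
  P(2)·log₂(P(2)/Q(2)) = 0.9687·log₂(0.9687/0.25) = 1.89296
  P(3)·log₂(P(3)/Q(3)) = 0.0115·log₂(0.0115/0.25) = -0.05109
  P(4)·log₂(P(4)/Q(4)) = 0.0099·log₂(0.0099/0.25) = -0.04612

D_KL(P||Q) = -0.04612 + 1.89296 - 0.05109 - 0.04612 = 1.74963 ≈ 1.7496 bits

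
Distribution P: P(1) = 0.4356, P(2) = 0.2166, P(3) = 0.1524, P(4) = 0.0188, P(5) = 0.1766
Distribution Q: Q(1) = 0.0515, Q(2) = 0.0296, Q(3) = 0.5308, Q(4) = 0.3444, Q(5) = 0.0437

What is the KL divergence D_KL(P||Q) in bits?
1.9663 bits

D_KL(P||Q) = Σ P(x) log₂(P(x)/Q(x))

Computing term by term:
  P(1)·log₂(P(1)/Q(1)) = 0.4356·log₂(0.4356/0.0515) = 1.34180
  P(2)·log₂(P(2)/Q(2)) = 0.2166·log₂(0.2166/0.0296) = 0.62194
  P(3)·log₂(P(3)/Q(3)) = 0.1524·log₂(0.1524/0.5308) = -0.27437
  P(4)·log₂(P(4)/Q(4)) = 0.0188·log₂(0.0188/0.3444) = -0.07887
  P(5)·log₂(P(5)/Q(5)) = 0.1766·log₂(0.1766/0.0437) = 0.35581

D_KL(P||Q) = 1.34180 + 0.62194 - 0.27437 - 0.07887 + 0.35581 = 1.96631 ≈ 1.9663 bits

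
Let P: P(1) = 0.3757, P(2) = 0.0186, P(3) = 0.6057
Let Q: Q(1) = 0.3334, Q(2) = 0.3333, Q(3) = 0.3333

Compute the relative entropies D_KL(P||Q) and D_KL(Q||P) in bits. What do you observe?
D_KL(P||Q) = 0.5093 bits, D_KL(Q||P) = 1.0430 bits. The two directions give different values (D_KL(Q||P) exceeds D_KL(P||Q) by 0.5337 bits): KL divergence is asymmetric.

D_KL(P||Q) = Σ P(x) log₂(P(x)/Q(x))

Computing term by term:
  P(1)·log₂(P(1)/Q(1)) = 0.3757·log₂(0.3757/0.3334) = 0.06474
  P(2)·log₂(P(2)/Q(2)) = 0.0186·log₂(0.0186/0.3333) = -0.07744
  P(3)·log₂(P(3)/Q(3)) = 0.6057·log₂(0.6057/0.3333) = 0.52198

D_KL(P||Q) = 0.06474 - 0.07744 + 0.52198 = 0.50928 ≈ 0.5093 bits

D_KL(Q||P) = Σ Q(x) log₂(Q(x)/P(x))

Computing term by term:
  Q(1)·log₂(Q(1)/P(1)) = 0.3334·log₂(0.3334/0.3757) = -0.05745
  Q(2)·log₂(Q(2)/P(2)) = 0.3333·log₂(0.3333/0.0186) = 1.38768
  Q(3)·log₂(Q(3)/P(3)) = 0.3333·log₂(0.3333/0.6057) = -0.28723

D_KL(Q||P) = -0.05745 + 1.38768 - 0.28723 = 1.04300 ≈ 1.0430 bits

These are NOT equal (difference: 0.5337 bits). KL divergence is asymmetric: D_KL(P||Q) ≠ D_KL(Q||P) in general.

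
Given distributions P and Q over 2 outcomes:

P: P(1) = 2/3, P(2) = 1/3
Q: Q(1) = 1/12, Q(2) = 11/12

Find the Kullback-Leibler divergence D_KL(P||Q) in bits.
1.5135 bits

D_KL(P||Q) = Σ P(x) log₂(P(x)/Q(x))

Computing term by term:
  P(1)·log₂(P(1)/Q(1)) = (2/3)·log₂((2/3)/(1/12)) = 2.00000
  P(2)·log₂(P(2)/Q(2)) = (1/3)·log₂((1/3)/(11/12)) = -0.48648

D_KL(P||Q) = 2.00000 - 0.48648 = 1.51352 ≈ 1.5135 bits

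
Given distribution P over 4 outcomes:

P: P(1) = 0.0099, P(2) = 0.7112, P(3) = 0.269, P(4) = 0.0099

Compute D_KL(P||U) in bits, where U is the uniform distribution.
1.0089 bits

U(i) = 1/4 for all i

D_KL(P||U) = Σ P(x) log₂(P(x) / (1/4))
           = Σ P(x) log₂(P(x)) + log₂(4)
           = log₂(4) - H(P)

H(P) = -Σ P(x) log₂(P(x)):
  -P(1)·log₂(P(1)) = -(0.0099)·log₂(0.0099) = 0.06592
  -P(2)·log₂(P(2)) = -(0.7112)·log₂(0.7112) = 0.34968
  -P(3)·log₂(P(3)) = -(0.269)·log₂(0.269) = 0.50957
  -P(4)·log₂(P(4)) = -(0.0099)·log₂(0.0099) = 0.06592
H(P) = 0.06592 + 0.34968 + 0.50957 + 0.06592 = 0.99109 bits

log₂(4) = 2.00000 bits

D_KL(P||U) = 2.00000 - 0.99109 = 1.00891 ≈ 1.0089 bits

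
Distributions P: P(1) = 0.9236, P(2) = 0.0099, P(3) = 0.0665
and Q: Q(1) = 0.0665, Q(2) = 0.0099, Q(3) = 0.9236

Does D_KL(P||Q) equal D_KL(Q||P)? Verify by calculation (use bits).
D_KL(P||Q) = 3.2534 bits, D_KL(Q||P) = 3.2534 bits. Yes — for this pair D_KL(P||Q) = D_KL(Q||P).

D_KL(P||Q) = Σ P(x) log₂(P(x)/Q(x))

Computing term by term:
  P(1)·log₂(P(1)/Q(1)) = 0.9236·log₂(0.9236/0.0665) = 3.50584
  P(2)·log₂(P(2)/Q(2)) = 0.0099·log₂(0.0099/0.0099) = 0.00000
  P(3)·log₂(P(3)/Q(3)) = 0.0665·log₂(0.0665/0.9236) = -0.25242

D_KL(P||Q) = 3.50584 + 0.00000 - 0.25242 = 3.25342 ≈ 3.2534 bits

D_KL(Q||P) = Σ Q(x) log₂(Q(x)/P(x))

Computing term by term:
  Q(1)·log₂(Q(1)/P(1)) = 0.0665·log₂(0.0665/0.9236) = -0.25242
  Q(2)·log₂(Q(2)/P(2)) = 0.0099·log₂(0.0099/0.0099) = 0.00000
  Q(3)·log₂(Q(3)/P(3)) = 0.9236·log₂(0.9236/0.0665) = 3.50584

D_KL(Q||P) = -0.25242 + 0.00000 + 3.50584 = 3.25342 ≈ 3.2534 bits

These ARE equal here. Q is P with outcomes relabeled (Q(1) = P(3), Q(3) = P(1)) by a relabeling that is its own inverse, so the two sums contain exactly the same terms in a different order. This is a special case — KL divergence is not symmetric in general: D_KL(P||Q) ≠ D_KL(Q||P) for most P, Q.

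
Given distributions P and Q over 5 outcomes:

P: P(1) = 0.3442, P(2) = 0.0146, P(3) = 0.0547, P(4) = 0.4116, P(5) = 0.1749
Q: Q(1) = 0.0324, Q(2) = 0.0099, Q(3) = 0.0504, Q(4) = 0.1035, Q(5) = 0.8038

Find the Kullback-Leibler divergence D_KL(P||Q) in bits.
1.6230 bits

D_KL(P||Q) = Σ P(x) log₂(P(x)/Q(x))

Computing term by term:
  P(1)·log₂(P(1)/Q(1)) = 0.3442·log₂(0.3442/0.0324) = 1.17344
  P(2)·log₂(P(2)/Q(2)) = 0.0146·log₂(0.0146/0.0099) = 0.00818
  P(3)·log₂(P(3)/Q(3)) = 0.0547·log₂(0.0547/0.0504) = 0.00646
  P(4)·log₂(P(4)/Q(4)) = 0.4116·log₂(0.4116/0.1035) = 0.81975
  P(5)·log₂(P(5)/Q(5)) = 0.1749·log₂(0.1749/0.8038) = -0.38483

D_KL(P||Q) = 1.17344 + 0.00818 + 0.00646 + 0.81975 - 0.38483 = 1.62300 ≈ 1.6230 bits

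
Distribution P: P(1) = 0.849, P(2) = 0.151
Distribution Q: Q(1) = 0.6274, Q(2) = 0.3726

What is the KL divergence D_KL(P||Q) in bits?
0.1737 bits

D_KL(P||Q) = Σ P(x) log₂(P(x)/Q(x))

Computing term by term:
  P(1)·log₂(P(1)/Q(1)) = 0.849·log₂(0.849/0.6274) = 0.37049
  P(2)·log₂(P(2)/Q(2)) = 0.151·log₂(0.151/0.3726) = -0.19676

D_KL(P||Q) = 0.37049 - 0.19676 = 0.17373 ≈ 0.1737 bits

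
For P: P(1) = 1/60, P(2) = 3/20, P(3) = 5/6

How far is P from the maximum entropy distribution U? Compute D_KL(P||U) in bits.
0.8568 bits

U(i) = 1/3 for all i

D_KL(P||U) = Σ P(x) log₂(P(x) / (1/3))
           = Σ P(x) log₂(P(x)) + log₂(3)
           = log₂(3) - H(P)

H(P) = -Σ P(x) log₂(P(x)):
  -P(1)·log₂(P(1)) = -(1/60)·log₂(1/60) = 0.09845
  -P(2)·log₂(P(2)) = -(3/20)·log₂(3/20) = 0.41054
  -P(3)·log₂(P(3)) = -(5/6)·log₂(5/6) = 0.21920
H(P) = 0.09845 + 0.41054 + 0.21920 = 0.72819 bits

log₂(3) = 1.58496 bits

D_KL(P||U) = 1.58496 - 0.72819 = 0.85677 ≈ 0.8568 bits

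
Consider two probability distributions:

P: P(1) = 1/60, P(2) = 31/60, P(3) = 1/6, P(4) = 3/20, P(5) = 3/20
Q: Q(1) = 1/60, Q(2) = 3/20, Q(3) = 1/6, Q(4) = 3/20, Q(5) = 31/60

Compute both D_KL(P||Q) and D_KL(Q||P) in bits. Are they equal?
D_KL(P||Q) = 0.6542 bits, D_KL(Q||P) = 0.6542 bits. Yes, in this case they are equal (although KL divergence is not symmetric in general).

D_KL(P||Q) = Σ P(x) log₂(P(x)/Q(x))

Computing term by term:
  P(1)·log₂(P(1)/Q(1)) = (1/60)·log₂((1/60)/(1/60)) = 0.00000
  P(2)·log₂(P(2)/Q(2)) = (31/60)·log₂((31/60)/(3/20)) = 0.92187
  P(3)·log₂(P(3)/Q(3)) = (1/6)·log₂((1/6)/(1/6)) = 0.00000
  P(4)·log₂(P(4)/Q(4)) = (3/20)·log₂((3/20)/(3/20)) = 0.00000
  P(5)·log₂(P(5)/Q(5)) = (3/20)·log₂((3/20)/(31/60)) = -0.26764

D_KL(P||Q) = 0.00000 + 0.92187 + 0.00000 + 0.00000 - 0.26764 = 0.65423 ≈ 0.6542 bits

D_KL(Q||P) = Σ Q(x) log₂(Q(x)/P(x))

Computing term by term:
  Q(1)·log₂(Q(1)/P(1)) = (1/60)·log₂((1/60)/(1/60)) = 0.00000
  Q(2)·log₂(Q(2)/P(2)) = (3/20)·log₂((3/20)/(31/60)) = -0.26764
  Q(3)·log₂(Q(3)/P(3)) = (1/6)·log₂((1/6)/(1/6)) = 0.00000
  Q(4)·log₂(Q(4)/P(4)) = (3/20)·log₂((3/20)/(3/20)) = 0.00000
  Q(5)·log₂(Q(5)/P(5)) = (31/60)·log₂((31/60)/(3/20)) = 0.92187

D_KL(Q||P) = 0.00000 - 0.26764 + 0.00000 + 0.00000 + 0.92187 = 0.65423 ≈ 0.6542 bits

These ARE equal here. Q is P with outcomes relabeled (Q(2) = P(5), Q(5) = P(2)) by a relabeling that is its own inverse, so the two sums contain exactly the same terms in a different order. This is a special case — KL divergence is not symmetric in general: D_KL(P||Q) ≠ D_KL(Q||P) for most P, Q.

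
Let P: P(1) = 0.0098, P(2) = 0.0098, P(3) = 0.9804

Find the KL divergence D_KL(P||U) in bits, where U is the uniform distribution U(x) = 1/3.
1.4262 bits

U(i) = 1/3 for all i

D_KL(P||U) = Σ P(x) log₂(P(x) / (1/3))
           = Σ P(x) log₂(P(x)) + log₂(3)
           = log₂(3) - H(P)

H(P) = -Σ P(x) log₂(P(x)):
  -P(1)·log₂(P(1)) = -(0.0098)·log₂(0.0098) = 0.06540
  -P(2)·log₂(P(2)) = -(0.0098)·log₂(0.0098) = 0.06540
  -P(3)·log₂(P(3)) = -(0.9804)·log₂(0.9804) = 0.02800
H(P) = 0.06540 + 0.06540 + 0.02800 = 0.15880 bits

log₂(3) = 1.58496 bits

D_KL(P||U) = 1.58496 - 0.15880 = 1.42616 ≈ 1.4262 bits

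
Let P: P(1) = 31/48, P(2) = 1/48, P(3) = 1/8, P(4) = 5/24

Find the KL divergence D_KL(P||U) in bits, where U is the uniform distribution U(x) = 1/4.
0.6298 bits

U(i) = 1/4 for all i

D_KL(P||U) = Σ P(x) log₂(P(x) / (1/4))
           = Σ P(x) log₂(P(x)) + log₂(4)
           = log₂(4) - H(P)

H(P) = -Σ P(x) log₂(P(x)):
  -P(1)·log₂(P(1)) = -(31/48)·log₂(31/48) = 0.40737
  -P(2)·log₂(P(2)) = -(1/48)·log₂(1/48) = 0.11635
  -P(3)·log₂(P(3)) = -(1/8)·log₂(1/8) = 0.37500
  -P(4)·log₂(P(4)) = -(5/24)·log₂(5/24) = 0.47147
H(P) = 0.40737 + 0.11635 + 0.37500 + 0.47147 = 1.37019 bits

log₂(4) = 2.00000 bits

D_KL(P||U) = 2.00000 - 1.37019 = 0.62981 ≈ 0.6298 bits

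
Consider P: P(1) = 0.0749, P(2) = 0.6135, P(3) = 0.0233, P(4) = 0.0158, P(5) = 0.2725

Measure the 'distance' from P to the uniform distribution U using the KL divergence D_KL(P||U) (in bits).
0.8774 bits

U(i) = 1/5 for all i

D_KL(P||U) = Σ P(x) log₂(P(x) / (1/5))
           = Σ P(x) log₂(P(x)) + log₂(5)
           = log₂(5) - H(P)

H(P) = -Σ P(x) log₂(P(x)):
  -P(1)·log₂(P(1)) = -(0.0749)·log₂(0.0749) = 0.28004
  -P(2)·log₂(P(2)) = -(0.6135)·log₂(0.6135) = 0.43243
  -P(3)·log₂(P(3)) = -(0.0233)·log₂(0.0233) = 0.12637
  -P(4)·log₂(P(4)) = -(0.0158)·log₂(0.0158) = 0.09455
  -P(5)·log₂(P(5)) = -(0.2725)·log₂(0.2725) = 0.51112
H(P) = 0.28004 + 0.43243 + 0.12637 + 0.09455 + 0.51112 = 1.44451 bits

log₂(5) = 2.32193 bits

D_KL(P||U) = 2.32193 - 1.44451 = 0.87742 ≈ 0.8774 bits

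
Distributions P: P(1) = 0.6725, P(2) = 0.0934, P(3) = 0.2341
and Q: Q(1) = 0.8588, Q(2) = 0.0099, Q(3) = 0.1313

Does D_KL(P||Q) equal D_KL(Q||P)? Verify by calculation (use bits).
D_KL(P||Q) = 0.2605 bits, D_KL(Q||P) = 0.1614 bits. No — D_KL(P||Q) ≠ D_KL(Q||P) for this pair.

D_KL(P||Q) = Σ P(x) log₂(P(x)/Q(x))

Computing term by term:
  P(1)·log₂(P(1)/Q(1)) = 0.6725·log₂(0.6725/0.8588) = -0.23725
  P(2)·log₂(P(2)/Q(2)) = 0.0934·log₂(0.0934/0.0099) = 0.30242
  P(3)·log₂(P(3)/Q(3)) = 0.2341·log₂(0.2341/0.1313) = 0.19530

D_KL(P||Q) = -0.23725 + 0.30242 + 0.19530 = 0.26047 ≈ 0.2605 bits

D_KL(Q||P) = Σ Q(x) log₂(Q(x)/P(x))

Computing term by term:
  Q(1)·log₂(Q(1)/P(1)) = 0.8588·log₂(0.8588/0.6725) = 0.30297
  Q(2)·log₂(Q(2)/P(2)) = 0.0099·log₂(0.0099/0.0934) = -0.03206
  Q(3)·log₂(Q(3)/P(3)) = 0.1313·log₂(0.1313/0.2341) = -0.10954

D_KL(Q||P) = 0.30297 - 0.03206 - 0.10954 = 0.16137 ≈ 0.1614 bits

These are NOT equal (difference: 0.0991 bits). KL divergence is asymmetric: D_KL(P||Q) ≠ D_KL(Q||P) in general.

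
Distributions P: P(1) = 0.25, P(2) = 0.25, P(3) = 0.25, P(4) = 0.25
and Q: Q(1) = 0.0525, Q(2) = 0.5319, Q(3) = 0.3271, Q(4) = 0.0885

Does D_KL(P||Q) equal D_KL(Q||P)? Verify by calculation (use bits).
D_KL(P||Q) = 0.5682 bits, D_KL(Q||P) = 0.4554 bits. No — D_KL(P||Q) ≠ D_KL(Q||P) for this pair.

D_KL(P||Q) = Σ P(x) log₂(P(x)/Q(x))

Computing term by term:
  P(1)·log₂(P(1)/Q(1)) = 0.25·log₂(0.25/0.0525) = 0.56288
  P(2)·log₂(P(2)/Q(2)) = 0.25·log₂(0.25/0.5319) = -0.27231
  P(3)·log₂(P(3)/Q(3)) = 0.25·log₂(0.25/0.3271) = -0.09695
  P(4)·log₂(P(4)/Q(4)) = 0.25·log₂(0.25/0.0885) = 0.37454

D_KL(P||Q) = 0.56288 - 0.27231 - 0.09695 + 0.37454 = 0.56816 ≈ 0.5682 bits

D_KL(Q||P) = Σ Q(x) log₂(Q(x)/P(x))

Computing term by term:
  Q(1)·log₂(Q(1)/P(1)) = 0.0525·log₂(0.0525/0.25) = -0.11821
  Q(2)·log₂(Q(2)/P(2)) = 0.5319·log₂(0.5319/0.25) = 0.57936
  Q(3)·log₂(Q(3)/P(3)) = 0.3271·log₂(0.3271/0.25) = 0.12685
  Q(4)·log₂(Q(4)/P(4)) = 0.0885·log₂(0.0885/0.25) = -0.13259

D_KL(Q||P) = -0.11821 + 0.57936 + 0.12685 - 0.13259 = 0.45541 ≈ 0.4554 bits

These are NOT equal (difference: 0.1128 bits). KL divergence is asymmetric: D_KL(P||Q) ≠ D_KL(Q||P) in general.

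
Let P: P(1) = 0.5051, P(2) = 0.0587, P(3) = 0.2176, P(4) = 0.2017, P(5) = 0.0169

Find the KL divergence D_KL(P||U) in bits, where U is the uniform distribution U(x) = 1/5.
0.5400 bits

U(i) = 1/5 for all i

D_KL(P||U) = Σ P(x) log₂(P(x) / (1/5))
           = Σ P(x) log₂(P(x)) + log₂(5)
           = log₂(5) - H(P)

H(P) = -Σ P(x) log₂(P(x)):
  -P(1)·log₂(P(1)) = -(0.5051)·log₂(0.5051) = 0.49770
  -P(2)·log₂(P(2)) = -(0.0587)·log₂(0.0587) = 0.24011
  -P(3)·log₂(P(3)) = -(0.2176)·log₂(0.2176) = 0.47877
  -P(4)·log₂(P(4)) = -(0.2017)·log₂(0.2017) = 0.46587
  -P(5)·log₂(P(5)) = -(0.0169)·log₂(0.0169) = 0.09949
H(P) = 0.49770 + 0.24011 + 0.47877 + 0.46587 + 0.09949 = 1.78194 bits

log₂(5) = 2.32193 bits

D_KL(P||U) = 2.32193 - 1.78194 = 0.53999 ≈ 0.5400 bits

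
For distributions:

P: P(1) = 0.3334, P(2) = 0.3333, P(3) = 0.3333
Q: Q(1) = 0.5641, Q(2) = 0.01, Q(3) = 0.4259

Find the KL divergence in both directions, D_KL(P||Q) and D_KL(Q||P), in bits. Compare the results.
D_KL(P||Q) = 1.3152 bits, D_KL(Q||P) = 0.5280 bits. D_KL(P||Q) is larger than D_KL(Q||P) by 0.7872 bits; the two directions differ.

D_KL(P||Q) = Σ P(x) log₂(P(x)/Q(x))

Computing term by term:
  P(1)·log₂(P(1)/Q(1)) = 0.3334·log₂(0.3334/0.5641) = -0.25295
  P(2)·log₂(P(2)/Q(2)) = 0.3333·log₂(0.3333/0.01) = 1.68608
  P(3)·log₂(P(3)/Q(3)) = 0.3333·log₂(0.3333/0.4259) = -0.11789

D_KL(P||Q) = -0.25295 + 1.68608 - 0.11789 = 1.31524 ≈ 1.3152 bits

D_KL(Q||P) = Σ Q(x) log₂(Q(x)/P(x))

Computing term by term:
  Q(1)·log₂(Q(1)/P(1)) = 0.5641·log₂(0.5641/0.3334) = 0.42798
  Q(2)·log₂(Q(2)/P(2)) = 0.01·log₂(0.01/0.3333) = -0.05059
  Q(3)·log₂(Q(3)/P(3)) = 0.4259·log₂(0.4259/0.3333) = 0.15064

D_KL(Q||P) = 0.42798 - 0.05059 + 0.15064 = 0.52803 ≈ 0.5280 bits

These are NOT equal (difference: 0.7872 bits). KL divergence is asymmetric: D_KL(P||Q) ≠ D_KL(Q||P) in general.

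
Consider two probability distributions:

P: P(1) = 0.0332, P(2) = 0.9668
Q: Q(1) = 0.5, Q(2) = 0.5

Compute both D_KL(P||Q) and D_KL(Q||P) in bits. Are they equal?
D_KL(P||Q) = 0.7898 bits, D_KL(Q||P) = 1.4807 bits. No, they are not equal.

D_KL(P||Q) = Σ P(x) log₂(P(x)/Q(x))

Computing term by term:
  P(1)·log₂(P(1)/Q(1)) = 0.0332·log₂(0.0332/0.5) = -0.12990
  P(2)·log₂(P(2)/Q(2)) = 0.9668·log₂(0.9668/0.5) = 0.91971

D_KL(P||Q) = -0.12990 + 0.91971 = 0.78981 ≈ 0.7898 bits

D_KL(Q||P) = Σ Q(x) log₂(Q(x)/P(x))

Computing term by term:
  Q(1)·log₂(Q(1)/P(1)) = 0.5·log₂(0.5/0.0332) = 1.95634
  Q(2)·log₂(Q(2)/P(2)) = 0.5·log₂(0.5/0.9668) = -0.47564

D_KL(Q||P) = 1.95634 - 0.47564 = 1.48070 ≈ 1.4807 bits

These are NOT equal (difference: 0.6909 bits). KL divergence is asymmetric: D_KL(P||Q) ≠ D_KL(Q||P) in general.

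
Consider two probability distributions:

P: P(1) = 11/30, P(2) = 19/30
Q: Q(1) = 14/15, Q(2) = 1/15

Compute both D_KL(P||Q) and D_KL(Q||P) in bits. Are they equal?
D_KL(P||Q) = 1.5628 bits, D_KL(Q||P) = 1.0415 bits. No, they are not equal.

D_KL(P||Q) = Σ P(x) log₂(P(x)/Q(x))

Computing term by term:
  P(1)·log₂(P(1)/Q(1)) = (11/30)·log₂((11/30)/(14/15)) = -0.49424
  P(2)·log₂(P(2)/Q(2)) = (19/30)·log₂((19/30)/(1/15)) = 2.05702

D_KL(P||Q) = -0.49424 + 2.05702 = 1.56278 ≈ 1.5628 bits

D_KL(Q||P) = Σ Q(x) log₂(Q(x)/P(x))

Computing term by term:
  Q(1)·log₂(Q(1)/P(1)) = (14/15)·log₂((14/15)/(11/30)) = 1.25806
  Q(2)·log₂(Q(2)/P(2)) = (1/15)·log₂((1/15)/(19/30)) = -0.21653

D_KL(Q||P) = 1.25806 - 0.21653 = 1.04153 ≈ 1.0415 bits

These are NOT equal (difference: 0.5213 bits). KL divergence is asymmetric: D_KL(P||Q) ≠ D_KL(Q||P) in general.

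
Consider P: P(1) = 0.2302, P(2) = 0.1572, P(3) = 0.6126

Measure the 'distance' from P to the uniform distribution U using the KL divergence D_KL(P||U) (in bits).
0.2444 bits

U(i) = 1/3 for all i

D_KL(P||U) = Σ P(x) log₂(P(x) / (1/3))
           = Σ P(x) log₂(P(x)) + log₂(3)
           = log₂(3) - H(P)

H(P) = -Σ P(x) log₂(P(x)):
  -P(1)·log₂(P(1)) = -(0.2302)·log₂(0.2302) = 0.48780
  -P(2)·log₂(P(2)) = -(0.1572)·log₂(0.1572) = 0.41962
  -P(3)·log₂(P(3)) = -(0.6126)·log₂(0.6126) = 0.43310
H(P) = 0.48780 + 0.41962 + 0.43310 = 1.34052 bits

log₂(3) = 1.58496 bits

D_KL(P||U) = 1.58496 - 1.34052 = 0.24444 ≈ 0.2444 bits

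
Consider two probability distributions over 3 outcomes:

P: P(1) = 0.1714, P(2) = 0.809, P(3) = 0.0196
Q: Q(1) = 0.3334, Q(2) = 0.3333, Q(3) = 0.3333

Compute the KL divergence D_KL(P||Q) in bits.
0.7903 bits

D_KL(P||Q) = Σ P(x) log₂(P(x)/Q(x))

Computing term by term:
  P(1)·log₂(P(1)/Q(1)) = 0.1714·log₂(0.1714/0.3334) = -0.16452
  P(2)·log₂(P(2)/Q(2)) = 0.809·log₂(0.809/0.3333) = 1.03497
  P(3)·log₂(P(3)/Q(3)) = 0.0196·log₂(0.0196/0.3333) = -0.08012

D_KL(P||Q) = -0.16452 + 1.03497 - 0.08012 = 0.79033 ≈ 0.7903 bits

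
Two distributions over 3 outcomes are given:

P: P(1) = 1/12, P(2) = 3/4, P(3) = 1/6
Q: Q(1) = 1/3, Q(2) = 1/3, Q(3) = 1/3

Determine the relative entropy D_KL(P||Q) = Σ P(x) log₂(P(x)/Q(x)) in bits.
0.5441 bits

D_KL(P||Q) = Σ P(x) log₂(P(x)/Q(x))

Computing term by term:
  P(1)·log₂(P(1)/Q(1)) = (1/12)·log₂((1/12)/(1/3)) = -0.16667
  P(2)·log₂(P(2)/Q(2)) = (3/4)·log₂((3/4)/(1/3)) = 0.87744
  P(3)·log₂(P(3)/Q(3)) = (1/6)·log₂((1/6)/(1/3)) = -0.16667

D_KL(P||Q) = -0.16667 + 0.87744 - 0.16667 = 0.54410 ≈ 0.5441 bits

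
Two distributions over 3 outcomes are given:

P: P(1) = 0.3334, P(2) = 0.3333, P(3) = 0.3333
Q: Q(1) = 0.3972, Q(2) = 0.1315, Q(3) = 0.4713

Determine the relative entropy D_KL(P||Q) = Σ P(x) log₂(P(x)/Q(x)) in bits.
0.1964 bits

D_KL(P||Q) = Σ P(x) log₂(P(x)/Q(x))

Computing term by term:
  P(1)·log₂(P(1)/Q(1)) = 0.3334·log₂(0.3334/0.3972) = -0.08422
  P(2)·log₂(P(2)/Q(2)) = 0.3333·log₂(0.3333/0.1315) = 0.44721
  P(3)·log₂(P(3)/Q(3)) = 0.3333·log₂(0.3333/0.4713) = -0.16659

D_KL(P||Q) = -0.08422 + 0.44721 - 0.16659 = 0.19640 ≈ 0.1964 bits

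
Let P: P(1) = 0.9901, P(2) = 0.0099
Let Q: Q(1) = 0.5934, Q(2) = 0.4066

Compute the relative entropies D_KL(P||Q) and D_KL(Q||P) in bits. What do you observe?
D_KL(P||Q) = 0.6782 bits, D_KL(Q||P) = 1.7411 bits. The two directions give different values (D_KL(Q||P) exceeds D_KL(P||Q) by 1.0629 bits): KL divergence is asymmetric.

D_KL(P||Q) = Σ P(x) log₂(P(x)/Q(x))

Computing term by term:
  P(1)·log₂(P(1)/Q(1)) = 0.9901·log₂(0.9901/0.5934) = 0.73126
  P(2)·log₂(P(2)/Q(2)) = 0.0099·log₂(0.0099/0.4066) = -0.05306

D_KL(P||Q) = 0.73126 - 0.05306 = 0.67820 ≈ 0.6782 bits

D_KL(Q||P) = Σ Q(x) log₂(Q(x)/P(x))

Computing term by term:
  Q(1)·log₂(Q(1)/P(1)) = 0.5934·log₂(0.5934/0.9901) = -0.43827
  Q(2)·log₂(Q(2)/P(2)) = 0.4066·log₂(0.4066/0.0099) = 2.17939

D_KL(Q||P) = -0.43827 + 2.17939 = 1.74112 ≈ 1.7411 bits

These are NOT equal (difference: 1.0629 bits). KL divergence is asymmetric: D_KL(P||Q) ≠ D_KL(Q||P) in general.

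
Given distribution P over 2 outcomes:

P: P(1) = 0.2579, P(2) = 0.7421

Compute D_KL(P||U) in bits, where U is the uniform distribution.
0.1764 bits

U(i) = 1/2 for all i

D_KL(P||U) = Σ P(x) log₂(P(x) / (1/2))
           = Σ P(x) log₂(P(x)) + log₂(2)
           = log₂(2) - H(P)

H(P) = -Σ P(x) log₂(P(x)):
  -P(1)·log₂(P(1)) = -(0.2579)·log₂(0.2579) = 0.50422
  -P(2)·log₂(P(2)) = -(0.7421)·log₂(0.7421) = 0.31934
H(P) = 0.50422 + 0.31934 = 0.82356 bits

log₂(2) = 1.00000 bits

D_KL(P||U) = 1.00000 - 0.82356 = 0.17644 ≈ 0.1764 bits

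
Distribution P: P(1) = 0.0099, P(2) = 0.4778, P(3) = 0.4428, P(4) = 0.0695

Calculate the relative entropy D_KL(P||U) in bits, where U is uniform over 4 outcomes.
0.6372 bits

U(i) = 1/4 for all i

D_KL(P||U) = Σ P(x) log₂(P(x) / (1/4))
           = Σ P(x) log₂(P(x)) + log₂(4)
           = log₂(4) - H(P)

H(P) = -Σ P(x) log₂(P(x)):
  -P(1)·log₂(P(1)) = -(0.0099)·log₂(0.0099) = 0.06592
  -P(2)·log₂(P(2)) = -(0.4778)·log₂(0.4778) = 0.50911
  -P(3)·log₂(P(3)) = -(0.4428)·log₂(0.4428) = 0.52041
  -P(4)·log₂(P(4)) = -(0.0695)·log₂(0.0695) = 0.26736
H(P) = 0.06592 + 0.50911 + 0.52041 + 0.26736 = 1.36280 bits

log₂(4) = 2.00000 bits

D_KL(P||U) = 2.00000 - 1.36280 = 0.63720 ≈ 0.6372 bits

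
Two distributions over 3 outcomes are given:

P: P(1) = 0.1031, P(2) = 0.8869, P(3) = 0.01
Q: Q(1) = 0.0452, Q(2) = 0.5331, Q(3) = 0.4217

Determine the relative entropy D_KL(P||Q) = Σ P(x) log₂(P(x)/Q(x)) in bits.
0.7200 bits

D_KL(P||Q) = Σ P(x) log₂(P(x)/Q(x))

Computing term by term:
  P(1)·log₂(P(1)/Q(1)) = 0.1031·log₂(0.1031/0.0452) = 0.12265
  P(2)·log₂(P(2)/Q(2)) = 0.8869·log₂(0.8869/0.5331) = 0.65131
  P(3)·log₂(P(3)/Q(3)) = 0.01·log₂(0.01/0.4217) = -0.05398

D_KL(P||Q) = 0.12265 + 0.65131 - 0.05398 = 0.71998 ≈ 0.7200 bits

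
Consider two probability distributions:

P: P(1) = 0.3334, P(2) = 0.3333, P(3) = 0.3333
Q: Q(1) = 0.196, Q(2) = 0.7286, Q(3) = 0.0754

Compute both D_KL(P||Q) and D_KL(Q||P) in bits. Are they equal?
D_KL(P||Q) = 0.5941 bits, D_KL(Q||P) = 0.5102 bits. No, they are not equal.

D_KL(P||Q) = Σ P(x) log₂(P(x)/Q(x))

Computing term by term:
  P(1)·log₂(P(1)/Q(1)) = 0.3334·log₂(0.3334/0.196) = 0.25552
  P(2)·log₂(P(2)/Q(2)) = 0.3333·log₂(0.3333/0.7286) = -0.37606
  P(3)·log₂(P(3)/Q(3)) = 0.3333·log₂(0.3333/0.0754) = 0.71466

D_KL(P||Q) = 0.25552 - 0.37606 + 0.71466 = 0.59412 ≈ 0.5941 bits

D_KL(Q||P) = Σ Q(x) log₂(Q(x)/P(x))

Computing term by term:
  Q(1)·log₂(Q(1)/P(1)) = 0.196·log₂(0.196/0.3334) = -0.15021
  Q(2)·log₂(Q(2)/P(2)) = 0.7286·log₂(0.7286/0.3333) = 0.82208
  Q(3)·log₂(Q(3)/P(3)) = 0.0754·log₂(0.0754/0.3333) = -0.16167

D_KL(Q||P) = -0.15021 + 0.82208 - 0.16167 = 0.51020 ≈ 0.5102 bits

These are NOT equal (difference: 0.0839 bits). KL divergence is asymmetric: D_KL(P||Q) ≠ D_KL(Q||P) in general.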